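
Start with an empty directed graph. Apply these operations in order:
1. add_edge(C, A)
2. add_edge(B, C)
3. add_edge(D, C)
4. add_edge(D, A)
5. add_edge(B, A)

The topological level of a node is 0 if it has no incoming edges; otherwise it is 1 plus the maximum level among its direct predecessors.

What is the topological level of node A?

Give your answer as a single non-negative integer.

Op 1: add_edge(C, A). Edges now: 1
Op 2: add_edge(B, C). Edges now: 2
Op 3: add_edge(D, C). Edges now: 3
Op 4: add_edge(D, A). Edges now: 4
Op 5: add_edge(B, A). Edges now: 5
Compute levels (Kahn BFS):
  sources (in-degree 0): B, D
  process B: level=0
    B->A: in-degree(A)=2, level(A)>=1
    B->C: in-degree(C)=1, level(C)>=1
  process D: level=0
    D->A: in-degree(A)=1, level(A)>=1
    D->C: in-degree(C)=0, level(C)=1, enqueue
  process C: level=1
    C->A: in-degree(A)=0, level(A)=2, enqueue
  process A: level=2
All levels: A:2, B:0, C:1, D:0
level(A) = 2

Answer: 2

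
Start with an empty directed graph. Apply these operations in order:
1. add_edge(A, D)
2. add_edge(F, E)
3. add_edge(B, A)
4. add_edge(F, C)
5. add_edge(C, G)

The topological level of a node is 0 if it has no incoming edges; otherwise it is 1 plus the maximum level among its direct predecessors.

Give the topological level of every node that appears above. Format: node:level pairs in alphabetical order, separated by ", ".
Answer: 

Answer: A:1, B:0, C:1, D:2, E:1, F:0, G:2

Derivation:
Op 1: add_edge(A, D). Edges now: 1
Op 2: add_edge(F, E). Edges now: 2
Op 3: add_edge(B, A). Edges now: 3
Op 4: add_edge(F, C). Edges now: 4
Op 5: add_edge(C, G). Edges now: 5
Compute levels (Kahn BFS):
  sources (in-degree 0): B, F
  process B: level=0
    B->A: in-degree(A)=0, level(A)=1, enqueue
  process F: level=0
    F->C: in-degree(C)=0, level(C)=1, enqueue
    F->E: in-degree(E)=0, level(E)=1, enqueue
  process A: level=1
    A->D: in-degree(D)=0, level(D)=2, enqueue
  process C: level=1
    C->G: in-degree(G)=0, level(G)=2, enqueue
  process E: level=1
  process D: level=2
  process G: level=2
All levels: A:1, B:0, C:1, D:2, E:1, F:0, G:2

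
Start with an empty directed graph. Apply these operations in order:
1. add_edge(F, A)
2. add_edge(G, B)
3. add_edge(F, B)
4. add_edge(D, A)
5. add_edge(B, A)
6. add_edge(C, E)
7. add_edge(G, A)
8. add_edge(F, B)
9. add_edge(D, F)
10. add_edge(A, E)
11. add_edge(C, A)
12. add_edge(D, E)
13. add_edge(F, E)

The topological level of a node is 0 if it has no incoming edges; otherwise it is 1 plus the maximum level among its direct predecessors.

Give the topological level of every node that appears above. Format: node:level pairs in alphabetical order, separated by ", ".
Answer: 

Op 1: add_edge(F, A). Edges now: 1
Op 2: add_edge(G, B). Edges now: 2
Op 3: add_edge(F, B). Edges now: 3
Op 4: add_edge(D, A). Edges now: 4
Op 5: add_edge(B, A). Edges now: 5
Op 6: add_edge(C, E). Edges now: 6
Op 7: add_edge(G, A). Edges now: 7
Op 8: add_edge(F, B) (duplicate, no change). Edges now: 7
Op 9: add_edge(D, F). Edges now: 8
Op 10: add_edge(A, E). Edges now: 9
Op 11: add_edge(C, A). Edges now: 10
Op 12: add_edge(D, E). Edges now: 11
Op 13: add_edge(F, E). Edges now: 12
Compute levels (Kahn BFS):
  sources (in-degree 0): C, D, G
  process C: level=0
    C->A: in-degree(A)=4, level(A)>=1
    C->E: in-degree(E)=3, level(E)>=1
  process D: level=0
    D->A: in-degree(A)=3, level(A)>=1
    D->E: in-degree(E)=2, level(E)>=1
    D->F: in-degree(F)=0, level(F)=1, enqueue
  process G: level=0
    G->A: in-degree(A)=2, level(A)>=1
    G->B: in-degree(B)=1, level(B)>=1
  process F: level=1
    F->A: in-degree(A)=1, level(A)>=2
    F->B: in-degree(B)=0, level(B)=2, enqueue
    F->E: in-degree(E)=1, level(E)>=2
  process B: level=2
    B->A: in-degree(A)=0, level(A)=3, enqueue
  process A: level=3
    A->E: in-degree(E)=0, level(E)=4, enqueue
  process E: level=4
All levels: A:3, B:2, C:0, D:0, E:4, F:1, G:0

Answer: A:3, B:2, C:0, D:0, E:4, F:1, G:0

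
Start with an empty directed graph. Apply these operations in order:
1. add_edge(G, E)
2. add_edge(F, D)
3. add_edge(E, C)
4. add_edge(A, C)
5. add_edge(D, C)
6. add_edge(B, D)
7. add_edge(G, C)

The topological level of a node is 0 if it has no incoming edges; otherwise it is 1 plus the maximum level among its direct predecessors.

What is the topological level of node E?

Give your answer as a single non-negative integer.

Op 1: add_edge(G, E). Edges now: 1
Op 2: add_edge(F, D). Edges now: 2
Op 3: add_edge(E, C). Edges now: 3
Op 4: add_edge(A, C). Edges now: 4
Op 5: add_edge(D, C). Edges now: 5
Op 6: add_edge(B, D). Edges now: 6
Op 7: add_edge(G, C). Edges now: 7
Compute levels (Kahn BFS):
  sources (in-degree 0): A, B, F, G
  process A: level=0
    A->C: in-degree(C)=3, level(C)>=1
  process B: level=0
    B->D: in-degree(D)=1, level(D)>=1
  process F: level=0
    F->D: in-degree(D)=0, level(D)=1, enqueue
  process G: level=0
    G->C: in-degree(C)=2, level(C)>=1
    G->E: in-degree(E)=0, level(E)=1, enqueue
  process D: level=1
    D->C: in-degree(C)=1, level(C)>=2
  process E: level=1
    E->C: in-degree(C)=0, level(C)=2, enqueue
  process C: level=2
All levels: A:0, B:0, C:2, D:1, E:1, F:0, G:0
level(E) = 1

Answer: 1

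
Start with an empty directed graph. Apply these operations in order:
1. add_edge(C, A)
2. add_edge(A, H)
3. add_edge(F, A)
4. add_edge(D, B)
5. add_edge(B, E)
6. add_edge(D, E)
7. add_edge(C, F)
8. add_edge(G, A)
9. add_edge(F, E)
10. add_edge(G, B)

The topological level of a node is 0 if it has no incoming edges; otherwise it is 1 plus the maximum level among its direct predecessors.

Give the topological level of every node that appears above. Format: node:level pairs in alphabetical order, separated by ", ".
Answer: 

Answer: A:2, B:1, C:0, D:0, E:2, F:1, G:0, H:3

Derivation:
Op 1: add_edge(C, A). Edges now: 1
Op 2: add_edge(A, H). Edges now: 2
Op 3: add_edge(F, A). Edges now: 3
Op 4: add_edge(D, B). Edges now: 4
Op 5: add_edge(B, E). Edges now: 5
Op 6: add_edge(D, E). Edges now: 6
Op 7: add_edge(C, F). Edges now: 7
Op 8: add_edge(G, A). Edges now: 8
Op 9: add_edge(F, E). Edges now: 9
Op 10: add_edge(G, B). Edges now: 10
Compute levels (Kahn BFS):
  sources (in-degree 0): C, D, G
  process C: level=0
    C->A: in-degree(A)=2, level(A)>=1
    C->F: in-degree(F)=0, level(F)=1, enqueue
  process D: level=0
    D->B: in-degree(B)=1, level(B)>=1
    D->E: in-degree(E)=2, level(E)>=1
  process G: level=0
    G->A: in-degree(A)=1, level(A)>=1
    G->B: in-degree(B)=0, level(B)=1, enqueue
  process F: level=1
    F->A: in-degree(A)=0, level(A)=2, enqueue
    F->E: in-degree(E)=1, level(E)>=2
  process B: level=1
    B->E: in-degree(E)=0, level(E)=2, enqueue
  process A: level=2
    A->H: in-degree(H)=0, level(H)=3, enqueue
  process E: level=2
  process H: level=3
All levels: A:2, B:1, C:0, D:0, E:2, F:1, G:0, H:3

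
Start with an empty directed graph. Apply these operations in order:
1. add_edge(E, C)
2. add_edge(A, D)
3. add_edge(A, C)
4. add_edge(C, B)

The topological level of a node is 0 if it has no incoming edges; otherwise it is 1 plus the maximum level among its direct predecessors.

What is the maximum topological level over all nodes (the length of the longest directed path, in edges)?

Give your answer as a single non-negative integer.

Op 1: add_edge(E, C). Edges now: 1
Op 2: add_edge(A, D). Edges now: 2
Op 3: add_edge(A, C). Edges now: 3
Op 4: add_edge(C, B). Edges now: 4
Compute levels (Kahn BFS):
  sources (in-degree 0): A, E
  process A: level=0
    A->C: in-degree(C)=1, level(C)>=1
    A->D: in-degree(D)=0, level(D)=1, enqueue
  process E: level=0
    E->C: in-degree(C)=0, level(C)=1, enqueue
  process D: level=1
  process C: level=1
    C->B: in-degree(B)=0, level(B)=2, enqueue
  process B: level=2
All levels: A:0, B:2, C:1, D:1, E:0
max level = 2

Answer: 2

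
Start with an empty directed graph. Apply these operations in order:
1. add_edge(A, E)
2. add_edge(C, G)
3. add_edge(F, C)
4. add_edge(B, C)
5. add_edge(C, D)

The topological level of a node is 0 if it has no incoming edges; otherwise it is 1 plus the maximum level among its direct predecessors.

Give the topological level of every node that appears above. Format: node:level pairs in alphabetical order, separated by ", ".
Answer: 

Op 1: add_edge(A, E). Edges now: 1
Op 2: add_edge(C, G). Edges now: 2
Op 3: add_edge(F, C). Edges now: 3
Op 4: add_edge(B, C). Edges now: 4
Op 5: add_edge(C, D). Edges now: 5
Compute levels (Kahn BFS):
  sources (in-degree 0): A, B, F
  process A: level=0
    A->E: in-degree(E)=0, level(E)=1, enqueue
  process B: level=0
    B->C: in-degree(C)=1, level(C)>=1
  process F: level=0
    F->C: in-degree(C)=0, level(C)=1, enqueue
  process E: level=1
  process C: level=1
    C->D: in-degree(D)=0, level(D)=2, enqueue
    C->G: in-degree(G)=0, level(G)=2, enqueue
  process D: level=2
  process G: level=2
All levels: A:0, B:0, C:1, D:2, E:1, F:0, G:2

Answer: A:0, B:0, C:1, D:2, E:1, F:0, G:2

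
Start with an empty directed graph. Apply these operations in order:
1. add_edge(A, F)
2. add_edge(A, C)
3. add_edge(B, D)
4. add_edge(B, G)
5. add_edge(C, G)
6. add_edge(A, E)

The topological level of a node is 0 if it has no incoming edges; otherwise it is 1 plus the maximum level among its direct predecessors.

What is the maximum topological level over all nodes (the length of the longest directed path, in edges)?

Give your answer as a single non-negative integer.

Answer: 2

Derivation:
Op 1: add_edge(A, F). Edges now: 1
Op 2: add_edge(A, C). Edges now: 2
Op 3: add_edge(B, D). Edges now: 3
Op 4: add_edge(B, G). Edges now: 4
Op 5: add_edge(C, G). Edges now: 5
Op 6: add_edge(A, E). Edges now: 6
Compute levels (Kahn BFS):
  sources (in-degree 0): A, B
  process A: level=0
    A->C: in-degree(C)=0, level(C)=1, enqueue
    A->E: in-degree(E)=0, level(E)=1, enqueue
    A->F: in-degree(F)=0, level(F)=1, enqueue
  process B: level=0
    B->D: in-degree(D)=0, level(D)=1, enqueue
    B->G: in-degree(G)=1, level(G)>=1
  process C: level=1
    C->G: in-degree(G)=0, level(G)=2, enqueue
  process E: level=1
  process F: level=1
  process D: level=1
  process G: level=2
All levels: A:0, B:0, C:1, D:1, E:1, F:1, G:2
max level = 2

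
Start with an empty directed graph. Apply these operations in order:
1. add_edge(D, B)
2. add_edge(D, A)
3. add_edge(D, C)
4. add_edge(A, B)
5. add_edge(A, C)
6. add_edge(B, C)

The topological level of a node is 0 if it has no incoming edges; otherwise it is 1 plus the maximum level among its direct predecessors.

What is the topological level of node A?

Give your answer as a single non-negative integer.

Op 1: add_edge(D, B). Edges now: 1
Op 2: add_edge(D, A). Edges now: 2
Op 3: add_edge(D, C). Edges now: 3
Op 4: add_edge(A, B). Edges now: 4
Op 5: add_edge(A, C). Edges now: 5
Op 6: add_edge(B, C). Edges now: 6
Compute levels (Kahn BFS):
  sources (in-degree 0): D
  process D: level=0
    D->A: in-degree(A)=0, level(A)=1, enqueue
    D->B: in-degree(B)=1, level(B)>=1
    D->C: in-degree(C)=2, level(C)>=1
  process A: level=1
    A->B: in-degree(B)=0, level(B)=2, enqueue
    A->C: in-degree(C)=1, level(C)>=2
  process B: level=2
    B->C: in-degree(C)=0, level(C)=3, enqueue
  process C: level=3
All levels: A:1, B:2, C:3, D:0
level(A) = 1

Answer: 1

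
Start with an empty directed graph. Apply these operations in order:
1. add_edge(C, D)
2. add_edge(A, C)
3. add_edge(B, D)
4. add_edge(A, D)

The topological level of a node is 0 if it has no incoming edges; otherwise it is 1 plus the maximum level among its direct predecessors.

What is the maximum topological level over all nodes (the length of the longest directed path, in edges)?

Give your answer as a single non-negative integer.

Op 1: add_edge(C, D). Edges now: 1
Op 2: add_edge(A, C). Edges now: 2
Op 3: add_edge(B, D). Edges now: 3
Op 4: add_edge(A, D). Edges now: 4
Compute levels (Kahn BFS):
  sources (in-degree 0): A, B
  process A: level=0
    A->C: in-degree(C)=0, level(C)=1, enqueue
    A->D: in-degree(D)=2, level(D)>=1
  process B: level=0
    B->D: in-degree(D)=1, level(D)>=1
  process C: level=1
    C->D: in-degree(D)=0, level(D)=2, enqueue
  process D: level=2
All levels: A:0, B:0, C:1, D:2
max level = 2

Answer: 2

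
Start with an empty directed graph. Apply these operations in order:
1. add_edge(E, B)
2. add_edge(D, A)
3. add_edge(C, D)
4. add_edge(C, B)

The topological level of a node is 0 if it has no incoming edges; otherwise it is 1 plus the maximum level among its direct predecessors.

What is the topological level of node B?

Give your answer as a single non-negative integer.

Answer: 1

Derivation:
Op 1: add_edge(E, B). Edges now: 1
Op 2: add_edge(D, A). Edges now: 2
Op 3: add_edge(C, D). Edges now: 3
Op 4: add_edge(C, B). Edges now: 4
Compute levels (Kahn BFS):
  sources (in-degree 0): C, E
  process C: level=0
    C->B: in-degree(B)=1, level(B)>=1
    C->D: in-degree(D)=0, level(D)=1, enqueue
  process E: level=0
    E->B: in-degree(B)=0, level(B)=1, enqueue
  process D: level=1
    D->A: in-degree(A)=0, level(A)=2, enqueue
  process B: level=1
  process A: level=2
All levels: A:2, B:1, C:0, D:1, E:0
level(B) = 1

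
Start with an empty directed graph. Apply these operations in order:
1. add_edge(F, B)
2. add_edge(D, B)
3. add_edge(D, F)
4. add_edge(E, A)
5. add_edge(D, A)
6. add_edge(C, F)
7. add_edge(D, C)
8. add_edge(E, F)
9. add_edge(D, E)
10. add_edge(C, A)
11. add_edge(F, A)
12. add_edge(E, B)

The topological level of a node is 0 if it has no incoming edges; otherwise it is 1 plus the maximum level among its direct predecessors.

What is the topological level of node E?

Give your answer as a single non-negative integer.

Op 1: add_edge(F, B). Edges now: 1
Op 2: add_edge(D, B). Edges now: 2
Op 3: add_edge(D, F). Edges now: 3
Op 4: add_edge(E, A). Edges now: 4
Op 5: add_edge(D, A). Edges now: 5
Op 6: add_edge(C, F). Edges now: 6
Op 7: add_edge(D, C). Edges now: 7
Op 8: add_edge(E, F). Edges now: 8
Op 9: add_edge(D, E). Edges now: 9
Op 10: add_edge(C, A). Edges now: 10
Op 11: add_edge(F, A). Edges now: 11
Op 12: add_edge(E, B). Edges now: 12
Compute levels (Kahn BFS):
  sources (in-degree 0): D
  process D: level=0
    D->A: in-degree(A)=3, level(A)>=1
    D->B: in-degree(B)=2, level(B)>=1
    D->C: in-degree(C)=0, level(C)=1, enqueue
    D->E: in-degree(E)=0, level(E)=1, enqueue
    D->F: in-degree(F)=2, level(F)>=1
  process C: level=1
    C->A: in-degree(A)=2, level(A)>=2
    C->F: in-degree(F)=1, level(F)>=2
  process E: level=1
    E->A: in-degree(A)=1, level(A)>=2
    E->B: in-degree(B)=1, level(B)>=2
    E->F: in-degree(F)=0, level(F)=2, enqueue
  process F: level=2
    F->A: in-degree(A)=0, level(A)=3, enqueue
    F->B: in-degree(B)=0, level(B)=3, enqueue
  process A: level=3
  process B: level=3
All levels: A:3, B:3, C:1, D:0, E:1, F:2
level(E) = 1

Answer: 1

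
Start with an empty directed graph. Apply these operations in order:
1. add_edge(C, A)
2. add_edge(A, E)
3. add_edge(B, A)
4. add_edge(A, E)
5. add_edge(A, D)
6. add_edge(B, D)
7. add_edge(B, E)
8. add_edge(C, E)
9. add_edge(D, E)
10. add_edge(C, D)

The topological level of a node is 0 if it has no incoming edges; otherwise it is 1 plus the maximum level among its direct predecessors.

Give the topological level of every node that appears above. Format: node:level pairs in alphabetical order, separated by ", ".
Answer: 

Op 1: add_edge(C, A). Edges now: 1
Op 2: add_edge(A, E). Edges now: 2
Op 3: add_edge(B, A). Edges now: 3
Op 4: add_edge(A, E) (duplicate, no change). Edges now: 3
Op 5: add_edge(A, D). Edges now: 4
Op 6: add_edge(B, D). Edges now: 5
Op 7: add_edge(B, E). Edges now: 6
Op 8: add_edge(C, E). Edges now: 7
Op 9: add_edge(D, E). Edges now: 8
Op 10: add_edge(C, D). Edges now: 9
Compute levels (Kahn BFS):
  sources (in-degree 0): B, C
  process B: level=0
    B->A: in-degree(A)=1, level(A)>=1
    B->D: in-degree(D)=2, level(D)>=1
    B->E: in-degree(E)=3, level(E)>=1
  process C: level=0
    C->A: in-degree(A)=0, level(A)=1, enqueue
    C->D: in-degree(D)=1, level(D)>=1
    C->E: in-degree(E)=2, level(E)>=1
  process A: level=1
    A->D: in-degree(D)=0, level(D)=2, enqueue
    A->E: in-degree(E)=1, level(E)>=2
  process D: level=2
    D->E: in-degree(E)=0, level(E)=3, enqueue
  process E: level=3
All levels: A:1, B:0, C:0, D:2, E:3

Answer: A:1, B:0, C:0, D:2, E:3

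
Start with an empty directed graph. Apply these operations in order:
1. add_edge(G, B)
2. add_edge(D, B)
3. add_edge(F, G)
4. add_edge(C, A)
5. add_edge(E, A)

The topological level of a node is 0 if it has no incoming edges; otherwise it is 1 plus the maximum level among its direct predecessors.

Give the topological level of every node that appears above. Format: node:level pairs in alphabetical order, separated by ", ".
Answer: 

Op 1: add_edge(G, B). Edges now: 1
Op 2: add_edge(D, B). Edges now: 2
Op 3: add_edge(F, G). Edges now: 3
Op 4: add_edge(C, A). Edges now: 4
Op 5: add_edge(E, A). Edges now: 5
Compute levels (Kahn BFS):
  sources (in-degree 0): C, D, E, F
  process C: level=0
    C->A: in-degree(A)=1, level(A)>=1
  process D: level=0
    D->B: in-degree(B)=1, level(B)>=1
  process E: level=0
    E->A: in-degree(A)=0, level(A)=1, enqueue
  process F: level=0
    F->G: in-degree(G)=0, level(G)=1, enqueue
  process A: level=1
  process G: level=1
    G->B: in-degree(B)=0, level(B)=2, enqueue
  process B: level=2
All levels: A:1, B:2, C:0, D:0, E:0, F:0, G:1

Answer: A:1, B:2, C:0, D:0, E:0, F:0, G:1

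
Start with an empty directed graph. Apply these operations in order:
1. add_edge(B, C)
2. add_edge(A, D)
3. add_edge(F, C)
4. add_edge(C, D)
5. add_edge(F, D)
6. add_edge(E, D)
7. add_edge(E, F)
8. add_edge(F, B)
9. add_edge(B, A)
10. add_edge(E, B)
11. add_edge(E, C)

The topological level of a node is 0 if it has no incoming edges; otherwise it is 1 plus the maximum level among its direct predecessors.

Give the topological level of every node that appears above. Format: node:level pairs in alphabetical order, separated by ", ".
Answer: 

Answer: A:3, B:2, C:3, D:4, E:0, F:1

Derivation:
Op 1: add_edge(B, C). Edges now: 1
Op 2: add_edge(A, D). Edges now: 2
Op 3: add_edge(F, C). Edges now: 3
Op 4: add_edge(C, D). Edges now: 4
Op 5: add_edge(F, D). Edges now: 5
Op 6: add_edge(E, D). Edges now: 6
Op 7: add_edge(E, F). Edges now: 7
Op 8: add_edge(F, B). Edges now: 8
Op 9: add_edge(B, A). Edges now: 9
Op 10: add_edge(E, B). Edges now: 10
Op 11: add_edge(E, C). Edges now: 11
Compute levels (Kahn BFS):
  sources (in-degree 0): E
  process E: level=0
    E->B: in-degree(B)=1, level(B)>=1
    E->C: in-degree(C)=2, level(C)>=1
    E->D: in-degree(D)=3, level(D)>=1
    E->F: in-degree(F)=0, level(F)=1, enqueue
  process F: level=1
    F->B: in-degree(B)=0, level(B)=2, enqueue
    F->C: in-degree(C)=1, level(C)>=2
    F->D: in-degree(D)=2, level(D)>=2
  process B: level=2
    B->A: in-degree(A)=0, level(A)=3, enqueue
    B->C: in-degree(C)=0, level(C)=3, enqueue
  process A: level=3
    A->D: in-degree(D)=1, level(D)>=4
  process C: level=3
    C->D: in-degree(D)=0, level(D)=4, enqueue
  process D: level=4
All levels: A:3, B:2, C:3, D:4, E:0, F:1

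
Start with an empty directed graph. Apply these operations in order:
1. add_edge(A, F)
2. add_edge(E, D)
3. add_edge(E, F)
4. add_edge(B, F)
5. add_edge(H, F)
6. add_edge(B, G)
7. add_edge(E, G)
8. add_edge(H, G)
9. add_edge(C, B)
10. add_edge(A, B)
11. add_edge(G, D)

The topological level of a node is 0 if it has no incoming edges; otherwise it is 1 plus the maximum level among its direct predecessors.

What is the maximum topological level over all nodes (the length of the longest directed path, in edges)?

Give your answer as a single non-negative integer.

Answer: 3

Derivation:
Op 1: add_edge(A, F). Edges now: 1
Op 2: add_edge(E, D). Edges now: 2
Op 3: add_edge(E, F). Edges now: 3
Op 4: add_edge(B, F). Edges now: 4
Op 5: add_edge(H, F). Edges now: 5
Op 6: add_edge(B, G). Edges now: 6
Op 7: add_edge(E, G). Edges now: 7
Op 8: add_edge(H, G). Edges now: 8
Op 9: add_edge(C, B). Edges now: 9
Op 10: add_edge(A, B). Edges now: 10
Op 11: add_edge(G, D). Edges now: 11
Compute levels (Kahn BFS):
  sources (in-degree 0): A, C, E, H
  process A: level=0
    A->B: in-degree(B)=1, level(B)>=1
    A->F: in-degree(F)=3, level(F)>=1
  process C: level=0
    C->B: in-degree(B)=0, level(B)=1, enqueue
  process E: level=0
    E->D: in-degree(D)=1, level(D)>=1
    E->F: in-degree(F)=2, level(F)>=1
    E->G: in-degree(G)=2, level(G)>=1
  process H: level=0
    H->F: in-degree(F)=1, level(F)>=1
    H->G: in-degree(G)=1, level(G)>=1
  process B: level=1
    B->F: in-degree(F)=0, level(F)=2, enqueue
    B->G: in-degree(G)=0, level(G)=2, enqueue
  process F: level=2
  process G: level=2
    G->D: in-degree(D)=0, level(D)=3, enqueue
  process D: level=3
All levels: A:0, B:1, C:0, D:3, E:0, F:2, G:2, H:0
max level = 3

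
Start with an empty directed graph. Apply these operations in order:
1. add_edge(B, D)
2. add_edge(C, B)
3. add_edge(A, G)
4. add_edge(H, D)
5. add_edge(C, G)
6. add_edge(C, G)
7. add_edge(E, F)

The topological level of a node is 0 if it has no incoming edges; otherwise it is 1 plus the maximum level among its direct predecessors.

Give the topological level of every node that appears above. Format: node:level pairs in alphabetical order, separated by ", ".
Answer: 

Answer: A:0, B:1, C:0, D:2, E:0, F:1, G:1, H:0

Derivation:
Op 1: add_edge(B, D). Edges now: 1
Op 2: add_edge(C, B). Edges now: 2
Op 3: add_edge(A, G). Edges now: 3
Op 4: add_edge(H, D). Edges now: 4
Op 5: add_edge(C, G). Edges now: 5
Op 6: add_edge(C, G) (duplicate, no change). Edges now: 5
Op 7: add_edge(E, F). Edges now: 6
Compute levels (Kahn BFS):
  sources (in-degree 0): A, C, E, H
  process A: level=0
    A->G: in-degree(G)=1, level(G)>=1
  process C: level=0
    C->B: in-degree(B)=0, level(B)=1, enqueue
    C->G: in-degree(G)=0, level(G)=1, enqueue
  process E: level=0
    E->F: in-degree(F)=0, level(F)=1, enqueue
  process H: level=0
    H->D: in-degree(D)=1, level(D)>=1
  process B: level=1
    B->D: in-degree(D)=0, level(D)=2, enqueue
  process G: level=1
  process F: level=1
  process D: level=2
All levels: A:0, B:1, C:0, D:2, E:0, F:1, G:1, H:0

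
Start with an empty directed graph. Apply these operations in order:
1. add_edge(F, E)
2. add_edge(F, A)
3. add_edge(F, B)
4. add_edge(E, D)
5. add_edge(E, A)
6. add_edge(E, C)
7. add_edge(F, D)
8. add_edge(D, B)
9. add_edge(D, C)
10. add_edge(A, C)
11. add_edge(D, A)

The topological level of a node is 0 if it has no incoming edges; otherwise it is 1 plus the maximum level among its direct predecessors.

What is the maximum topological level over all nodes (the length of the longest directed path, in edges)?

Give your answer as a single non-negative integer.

Answer: 4

Derivation:
Op 1: add_edge(F, E). Edges now: 1
Op 2: add_edge(F, A). Edges now: 2
Op 3: add_edge(F, B). Edges now: 3
Op 4: add_edge(E, D). Edges now: 4
Op 5: add_edge(E, A). Edges now: 5
Op 6: add_edge(E, C). Edges now: 6
Op 7: add_edge(F, D). Edges now: 7
Op 8: add_edge(D, B). Edges now: 8
Op 9: add_edge(D, C). Edges now: 9
Op 10: add_edge(A, C). Edges now: 10
Op 11: add_edge(D, A). Edges now: 11
Compute levels (Kahn BFS):
  sources (in-degree 0): F
  process F: level=0
    F->A: in-degree(A)=2, level(A)>=1
    F->B: in-degree(B)=1, level(B)>=1
    F->D: in-degree(D)=1, level(D)>=1
    F->E: in-degree(E)=0, level(E)=1, enqueue
  process E: level=1
    E->A: in-degree(A)=1, level(A)>=2
    E->C: in-degree(C)=2, level(C)>=2
    E->D: in-degree(D)=0, level(D)=2, enqueue
  process D: level=2
    D->A: in-degree(A)=0, level(A)=3, enqueue
    D->B: in-degree(B)=0, level(B)=3, enqueue
    D->C: in-degree(C)=1, level(C)>=3
  process A: level=3
    A->C: in-degree(C)=0, level(C)=4, enqueue
  process B: level=3
  process C: level=4
All levels: A:3, B:3, C:4, D:2, E:1, F:0
max level = 4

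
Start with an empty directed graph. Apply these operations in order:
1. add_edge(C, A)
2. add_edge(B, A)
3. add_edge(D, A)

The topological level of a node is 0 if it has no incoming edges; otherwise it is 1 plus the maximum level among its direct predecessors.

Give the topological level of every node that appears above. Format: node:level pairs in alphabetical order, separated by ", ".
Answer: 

Op 1: add_edge(C, A). Edges now: 1
Op 2: add_edge(B, A). Edges now: 2
Op 3: add_edge(D, A). Edges now: 3
Compute levels (Kahn BFS):
  sources (in-degree 0): B, C, D
  process B: level=0
    B->A: in-degree(A)=2, level(A)>=1
  process C: level=0
    C->A: in-degree(A)=1, level(A)>=1
  process D: level=0
    D->A: in-degree(A)=0, level(A)=1, enqueue
  process A: level=1
All levels: A:1, B:0, C:0, D:0

Answer: A:1, B:0, C:0, D:0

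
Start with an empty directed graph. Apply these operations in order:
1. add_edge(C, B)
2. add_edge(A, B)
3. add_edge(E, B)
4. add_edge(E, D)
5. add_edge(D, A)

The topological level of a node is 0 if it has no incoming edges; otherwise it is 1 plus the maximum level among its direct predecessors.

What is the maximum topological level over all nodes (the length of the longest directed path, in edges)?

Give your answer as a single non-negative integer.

Answer: 3

Derivation:
Op 1: add_edge(C, B). Edges now: 1
Op 2: add_edge(A, B). Edges now: 2
Op 3: add_edge(E, B). Edges now: 3
Op 4: add_edge(E, D). Edges now: 4
Op 5: add_edge(D, A). Edges now: 5
Compute levels (Kahn BFS):
  sources (in-degree 0): C, E
  process C: level=0
    C->B: in-degree(B)=2, level(B)>=1
  process E: level=0
    E->B: in-degree(B)=1, level(B)>=1
    E->D: in-degree(D)=0, level(D)=1, enqueue
  process D: level=1
    D->A: in-degree(A)=0, level(A)=2, enqueue
  process A: level=2
    A->B: in-degree(B)=0, level(B)=3, enqueue
  process B: level=3
All levels: A:2, B:3, C:0, D:1, E:0
max level = 3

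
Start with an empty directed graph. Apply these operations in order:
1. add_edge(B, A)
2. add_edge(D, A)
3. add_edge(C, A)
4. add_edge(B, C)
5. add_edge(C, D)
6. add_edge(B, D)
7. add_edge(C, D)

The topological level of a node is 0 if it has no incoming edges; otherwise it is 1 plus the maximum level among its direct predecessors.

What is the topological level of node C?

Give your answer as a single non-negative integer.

Answer: 1

Derivation:
Op 1: add_edge(B, A). Edges now: 1
Op 2: add_edge(D, A). Edges now: 2
Op 3: add_edge(C, A). Edges now: 3
Op 4: add_edge(B, C). Edges now: 4
Op 5: add_edge(C, D). Edges now: 5
Op 6: add_edge(B, D). Edges now: 6
Op 7: add_edge(C, D) (duplicate, no change). Edges now: 6
Compute levels (Kahn BFS):
  sources (in-degree 0): B
  process B: level=0
    B->A: in-degree(A)=2, level(A)>=1
    B->C: in-degree(C)=0, level(C)=1, enqueue
    B->D: in-degree(D)=1, level(D)>=1
  process C: level=1
    C->A: in-degree(A)=1, level(A)>=2
    C->D: in-degree(D)=0, level(D)=2, enqueue
  process D: level=2
    D->A: in-degree(A)=0, level(A)=3, enqueue
  process A: level=3
All levels: A:3, B:0, C:1, D:2
level(C) = 1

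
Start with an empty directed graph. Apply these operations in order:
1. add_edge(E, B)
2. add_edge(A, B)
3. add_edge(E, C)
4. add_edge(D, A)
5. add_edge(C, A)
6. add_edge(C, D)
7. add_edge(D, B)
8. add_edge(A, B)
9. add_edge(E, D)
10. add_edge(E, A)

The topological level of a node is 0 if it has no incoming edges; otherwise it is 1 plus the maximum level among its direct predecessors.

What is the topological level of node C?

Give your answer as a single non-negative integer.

Answer: 1

Derivation:
Op 1: add_edge(E, B). Edges now: 1
Op 2: add_edge(A, B). Edges now: 2
Op 3: add_edge(E, C). Edges now: 3
Op 4: add_edge(D, A). Edges now: 4
Op 5: add_edge(C, A). Edges now: 5
Op 6: add_edge(C, D). Edges now: 6
Op 7: add_edge(D, B). Edges now: 7
Op 8: add_edge(A, B) (duplicate, no change). Edges now: 7
Op 9: add_edge(E, D). Edges now: 8
Op 10: add_edge(E, A). Edges now: 9
Compute levels (Kahn BFS):
  sources (in-degree 0): E
  process E: level=0
    E->A: in-degree(A)=2, level(A)>=1
    E->B: in-degree(B)=2, level(B)>=1
    E->C: in-degree(C)=0, level(C)=1, enqueue
    E->D: in-degree(D)=1, level(D)>=1
  process C: level=1
    C->A: in-degree(A)=1, level(A)>=2
    C->D: in-degree(D)=0, level(D)=2, enqueue
  process D: level=2
    D->A: in-degree(A)=0, level(A)=3, enqueue
    D->B: in-degree(B)=1, level(B)>=3
  process A: level=3
    A->B: in-degree(B)=0, level(B)=4, enqueue
  process B: level=4
All levels: A:3, B:4, C:1, D:2, E:0
level(C) = 1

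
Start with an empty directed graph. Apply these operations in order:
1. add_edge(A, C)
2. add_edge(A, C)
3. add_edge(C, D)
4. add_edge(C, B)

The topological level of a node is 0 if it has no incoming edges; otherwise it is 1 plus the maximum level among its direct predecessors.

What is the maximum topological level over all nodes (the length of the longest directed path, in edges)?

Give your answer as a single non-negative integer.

Op 1: add_edge(A, C). Edges now: 1
Op 2: add_edge(A, C) (duplicate, no change). Edges now: 1
Op 3: add_edge(C, D). Edges now: 2
Op 4: add_edge(C, B). Edges now: 3
Compute levels (Kahn BFS):
  sources (in-degree 0): A
  process A: level=0
    A->C: in-degree(C)=0, level(C)=1, enqueue
  process C: level=1
    C->B: in-degree(B)=0, level(B)=2, enqueue
    C->D: in-degree(D)=0, level(D)=2, enqueue
  process B: level=2
  process D: level=2
All levels: A:0, B:2, C:1, D:2
max level = 2

Answer: 2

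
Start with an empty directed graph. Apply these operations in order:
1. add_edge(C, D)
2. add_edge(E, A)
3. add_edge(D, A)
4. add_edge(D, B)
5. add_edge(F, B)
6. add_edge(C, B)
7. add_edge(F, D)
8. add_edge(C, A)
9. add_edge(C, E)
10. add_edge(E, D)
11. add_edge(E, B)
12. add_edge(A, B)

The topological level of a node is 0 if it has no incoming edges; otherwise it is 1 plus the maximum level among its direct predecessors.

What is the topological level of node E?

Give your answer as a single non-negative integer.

Op 1: add_edge(C, D). Edges now: 1
Op 2: add_edge(E, A). Edges now: 2
Op 3: add_edge(D, A). Edges now: 3
Op 4: add_edge(D, B). Edges now: 4
Op 5: add_edge(F, B). Edges now: 5
Op 6: add_edge(C, B). Edges now: 6
Op 7: add_edge(F, D). Edges now: 7
Op 8: add_edge(C, A). Edges now: 8
Op 9: add_edge(C, E). Edges now: 9
Op 10: add_edge(E, D). Edges now: 10
Op 11: add_edge(E, B). Edges now: 11
Op 12: add_edge(A, B). Edges now: 12
Compute levels (Kahn BFS):
  sources (in-degree 0): C, F
  process C: level=0
    C->A: in-degree(A)=2, level(A)>=1
    C->B: in-degree(B)=4, level(B)>=1
    C->D: in-degree(D)=2, level(D)>=1
    C->E: in-degree(E)=0, level(E)=1, enqueue
  process F: level=0
    F->B: in-degree(B)=3, level(B)>=1
    F->D: in-degree(D)=1, level(D)>=1
  process E: level=1
    E->A: in-degree(A)=1, level(A)>=2
    E->B: in-degree(B)=2, level(B)>=2
    E->D: in-degree(D)=0, level(D)=2, enqueue
  process D: level=2
    D->A: in-degree(A)=0, level(A)=3, enqueue
    D->B: in-degree(B)=1, level(B)>=3
  process A: level=3
    A->B: in-degree(B)=0, level(B)=4, enqueue
  process B: level=4
All levels: A:3, B:4, C:0, D:2, E:1, F:0
level(E) = 1

Answer: 1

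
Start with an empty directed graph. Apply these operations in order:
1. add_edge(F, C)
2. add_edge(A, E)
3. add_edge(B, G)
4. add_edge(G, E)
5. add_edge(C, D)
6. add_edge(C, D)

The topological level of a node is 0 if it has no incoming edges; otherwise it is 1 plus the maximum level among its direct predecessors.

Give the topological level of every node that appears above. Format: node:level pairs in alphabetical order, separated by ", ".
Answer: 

Op 1: add_edge(F, C). Edges now: 1
Op 2: add_edge(A, E). Edges now: 2
Op 3: add_edge(B, G). Edges now: 3
Op 4: add_edge(G, E). Edges now: 4
Op 5: add_edge(C, D). Edges now: 5
Op 6: add_edge(C, D) (duplicate, no change). Edges now: 5
Compute levels (Kahn BFS):
  sources (in-degree 0): A, B, F
  process A: level=0
    A->E: in-degree(E)=1, level(E)>=1
  process B: level=0
    B->G: in-degree(G)=0, level(G)=1, enqueue
  process F: level=0
    F->C: in-degree(C)=0, level(C)=1, enqueue
  process G: level=1
    G->E: in-degree(E)=0, level(E)=2, enqueue
  process C: level=1
    C->D: in-degree(D)=0, level(D)=2, enqueue
  process E: level=2
  process D: level=2
All levels: A:0, B:0, C:1, D:2, E:2, F:0, G:1

Answer: A:0, B:0, C:1, D:2, E:2, F:0, G:1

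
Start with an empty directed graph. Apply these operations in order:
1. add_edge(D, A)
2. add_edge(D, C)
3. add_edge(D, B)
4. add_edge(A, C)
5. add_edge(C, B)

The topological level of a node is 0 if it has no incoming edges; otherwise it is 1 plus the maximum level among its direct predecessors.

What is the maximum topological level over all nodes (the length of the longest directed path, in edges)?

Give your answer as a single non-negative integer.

Answer: 3

Derivation:
Op 1: add_edge(D, A). Edges now: 1
Op 2: add_edge(D, C). Edges now: 2
Op 3: add_edge(D, B). Edges now: 3
Op 4: add_edge(A, C). Edges now: 4
Op 5: add_edge(C, B). Edges now: 5
Compute levels (Kahn BFS):
  sources (in-degree 0): D
  process D: level=0
    D->A: in-degree(A)=0, level(A)=1, enqueue
    D->B: in-degree(B)=1, level(B)>=1
    D->C: in-degree(C)=1, level(C)>=1
  process A: level=1
    A->C: in-degree(C)=0, level(C)=2, enqueue
  process C: level=2
    C->B: in-degree(B)=0, level(B)=3, enqueue
  process B: level=3
All levels: A:1, B:3, C:2, D:0
max level = 3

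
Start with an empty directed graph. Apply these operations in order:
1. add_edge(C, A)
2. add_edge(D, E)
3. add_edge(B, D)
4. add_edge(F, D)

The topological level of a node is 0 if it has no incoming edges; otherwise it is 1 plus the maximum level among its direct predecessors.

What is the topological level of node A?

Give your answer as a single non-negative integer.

Op 1: add_edge(C, A). Edges now: 1
Op 2: add_edge(D, E). Edges now: 2
Op 3: add_edge(B, D). Edges now: 3
Op 4: add_edge(F, D). Edges now: 4
Compute levels (Kahn BFS):
  sources (in-degree 0): B, C, F
  process B: level=0
    B->D: in-degree(D)=1, level(D)>=1
  process C: level=0
    C->A: in-degree(A)=0, level(A)=1, enqueue
  process F: level=0
    F->D: in-degree(D)=0, level(D)=1, enqueue
  process A: level=1
  process D: level=1
    D->E: in-degree(E)=0, level(E)=2, enqueue
  process E: level=2
All levels: A:1, B:0, C:0, D:1, E:2, F:0
level(A) = 1

Answer: 1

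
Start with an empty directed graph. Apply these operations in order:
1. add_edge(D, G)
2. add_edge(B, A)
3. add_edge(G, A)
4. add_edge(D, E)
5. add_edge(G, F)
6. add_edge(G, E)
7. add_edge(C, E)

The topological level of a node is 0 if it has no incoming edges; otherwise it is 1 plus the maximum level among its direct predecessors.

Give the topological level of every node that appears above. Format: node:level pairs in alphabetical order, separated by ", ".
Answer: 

Op 1: add_edge(D, G). Edges now: 1
Op 2: add_edge(B, A). Edges now: 2
Op 3: add_edge(G, A). Edges now: 3
Op 4: add_edge(D, E). Edges now: 4
Op 5: add_edge(G, F). Edges now: 5
Op 6: add_edge(G, E). Edges now: 6
Op 7: add_edge(C, E). Edges now: 7
Compute levels (Kahn BFS):
  sources (in-degree 0): B, C, D
  process B: level=0
    B->A: in-degree(A)=1, level(A)>=1
  process C: level=0
    C->E: in-degree(E)=2, level(E)>=1
  process D: level=0
    D->E: in-degree(E)=1, level(E)>=1
    D->G: in-degree(G)=0, level(G)=1, enqueue
  process G: level=1
    G->A: in-degree(A)=0, level(A)=2, enqueue
    G->E: in-degree(E)=0, level(E)=2, enqueue
    G->F: in-degree(F)=0, level(F)=2, enqueue
  process A: level=2
  process E: level=2
  process F: level=2
All levels: A:2, B:0, C:0, D:0, E:2, F:2, G:1

Answer: A:2, B:0, C:0, D:0, E:2, F:2, G:1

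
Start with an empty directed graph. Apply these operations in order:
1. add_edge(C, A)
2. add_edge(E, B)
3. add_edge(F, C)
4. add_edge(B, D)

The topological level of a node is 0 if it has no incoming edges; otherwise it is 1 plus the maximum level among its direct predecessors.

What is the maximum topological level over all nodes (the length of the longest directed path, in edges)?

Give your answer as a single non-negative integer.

Op 1: add_edge(C, A). Edges now: 1
Op 2: add_edge(E, B). Edges now: 2
Op 3: add_edge(F, C). Edges now: 3
Op 4: add_edge(B, D). Edges now: 4
Compute levels (Kahn BFS):
  sources (in-degree 0): E, F
  process E: level=0
    E->B: in-degree(B)=0, level(B)=1, enqueue
  process F: level=0
    F->C: in-degree(C)=0, level(C)=1, enqueue
  process B: level=1
    B->D: in-degree(D)=0, level(D)=2, enqueue
  process C: level=1
    C->A: in-degree(A)=0, level(A)=2, enqueue
  process D: level=2
  process A: level=2
All levels: A:2, B:1, C:1, D:2, E:0, F:0
max level = 2

Answer: 2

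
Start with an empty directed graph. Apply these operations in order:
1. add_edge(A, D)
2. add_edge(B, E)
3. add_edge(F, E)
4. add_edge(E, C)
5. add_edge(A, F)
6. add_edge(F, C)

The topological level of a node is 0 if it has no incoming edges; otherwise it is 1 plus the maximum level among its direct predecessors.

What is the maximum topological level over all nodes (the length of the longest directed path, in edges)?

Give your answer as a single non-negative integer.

Answer: 3

Derivation:
Op 1: add_edge(A, D). Edges now: 1
Op 2: add_edge(B, E). Edges now: 2
Op 3: add_edge(F, E). Edges now: 3
Op 4: add_edge(E, C). Edges now: 4
Op 5: add_edge(A, F). Edges now: 5
Op 6: add_edge(F, C). Edges now: 6
Compute levels (Kahn BFS):
  sources (in-degree 0): A, B
  process A: level=0
    A->D: in-degree(D)=0, level(D)=1, enqueue
    A->F: in-degree(F)=0, level(F)=1, enqueue
  process B: level=0
    B->E: in-degree(E)=1, level(E)>=1
  process D: level=1
  process F: level=1
    F->C: in-degree(C)=1, level(C)>=2
    F->E: in-degree(E)=0, level(E)=2, enqueue
  process E: level=2
    E->C: in-degree(C)=0, level(C)=3, enqueue
  process C: level=3
All levels: A:0, B:0, C:3, D:1, E:2, F:1
max level = 3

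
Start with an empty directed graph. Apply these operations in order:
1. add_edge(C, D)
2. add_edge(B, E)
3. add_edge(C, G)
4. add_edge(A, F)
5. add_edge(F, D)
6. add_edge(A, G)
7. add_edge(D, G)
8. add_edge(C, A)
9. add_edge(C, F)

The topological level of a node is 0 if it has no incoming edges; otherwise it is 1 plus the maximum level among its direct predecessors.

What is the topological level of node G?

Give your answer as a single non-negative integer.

Answer: 4

Derivation:
Op 1: add_edge(C, D). Edges now: 1
Op 2: add_edge(B, E). Edges now: 2
Op 3: add_edge(C, G). Edges now: 3
Op 4: add_edge(A, F). Edges now: 4
Op 5: add_edge(F, D). Edges now: 5
Op 6: add_edge(A, G). Edges now: 6
Op 7: add_edge(D, G). Edges now: 7
Op 8: add_edge(C, A). Edges now: 8
Op 9: add_edge(C, F). Edges now: 9
Compute levels (Kahn BFS):
  sources (in-degree 0): B, C
  process B: level=0
    B->E: in-degree(E)=0, level(E)=1, enqueue
  process C: level=0
    C->A: in-degree(A)=0, level(A)=1, enqueue
    C->D: in-degree(D)=1, level(D)>=1
    C->F: in-degree(F)=1, level(F)>=1
    C->G: in-degree(G)=2, level(G)>=1
  process E: level=1
  process A: level=1
    A->F: in-degree(F)=0, level(F)=2, enqueue
    A->G: in-degree(G)=1, level(G)>=2
  process F: level=2
    F->D: in-degree(D)=0, level(D)=3, enqueue
  process D: level=3
    D->G: in-degree(G)=0, level(G)=4, enqueue
  process G: level=4
All levels: A:1, B:0, C:0, D:3, E:1, F:2, G:4
level(G) = 4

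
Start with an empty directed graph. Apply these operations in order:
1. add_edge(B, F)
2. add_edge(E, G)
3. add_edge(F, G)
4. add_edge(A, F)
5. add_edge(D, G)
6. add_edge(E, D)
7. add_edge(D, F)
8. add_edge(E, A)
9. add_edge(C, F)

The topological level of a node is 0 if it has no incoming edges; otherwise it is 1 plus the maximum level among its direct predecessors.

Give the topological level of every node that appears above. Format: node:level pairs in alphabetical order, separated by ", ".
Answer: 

Op 1: add_edge(B, F). Edges now: 1
Op 2: add_edge(E, G). Edges now: 2
Op 3: add_edge(F, G). Edges now: 3
Op 4: add_edge(A, F). Edges now: 4
Op 5: add_edge(D, G). Edges now: 5
Op 6: add_edge(E, D). Edges now: 6
Op 7: add_edge(D, F). Edges now: 7
Op 8: add_edge(E, A). Edges now: 8
Op 9: add_edge(C, F). Edges now: 9
Compute levels (Kahn BFS):
  sources (in-degree 0): B, C, E
  process B: level=0
    B->F: in-degree(F)=3, level(F)>=1
  process C: level=0
    C->F: in-degree(F)=2, level(F)>=1
  process E: level=0
    E->A: in-degree(A)=0, level(A)=1, enqueue
    E->D: in-degree(D)=0, level(D)=1, enqueue
    E->G: in-degree(G)=2, level(G)>=1
  process A: level=1
    A->F: in-degree(F)=1, level(F)>=2
  process D: level=1
    D->F: in-degree(F)=0, level(F)=2, enqueue
    D->G: in-degree(G)=1, level(G)>=2
  process F: level=2
    F->G: in-degree(G)=0, level(G)=3, enqueue
  process G: level=3
All levels: A:1, B:0, C:0, D:1, E:0, F:2, G:3

Answer: A:1, B:0, C:0, D:1, E:0, F:2, G:3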